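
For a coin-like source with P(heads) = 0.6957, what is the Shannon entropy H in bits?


H = -p*log2(p) - (1-p)*log2(1-p). -0.6957*log2(0.6957) = 0.364173; -0.3043*log2(0.3043) = 0.522311. H = 0.364173 + 0.522311 = 0.8865

0.8865 bits


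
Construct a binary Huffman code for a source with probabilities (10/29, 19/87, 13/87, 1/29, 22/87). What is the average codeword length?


Huffman construction (repeatedly merge the two least-probable nodes; each merge adds 1 bit to every symbol beneath it): 1/29 + 13/87 = 16/87; 16/87 + 19/87 = 35/87; 22/87 + 10/29 = 52/87; 35/87 + 52/87 = 1. Resulting codeword lengths (in the order the probabilities were given): (2, 2, 3, 3, 2). L_avg = sum(p_i * l_i) = 10/29*2 + 19/87*2 + 13/87*3 + 1/29*3 + 22/87*2 = 190/87 = 2.1839

2.1839 bits


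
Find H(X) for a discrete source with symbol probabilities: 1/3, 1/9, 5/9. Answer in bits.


H = -sum(p_i * log2(p_i)). Terms: -(1/3)*log2(1/3) = 0.528321; -(1/9)*log2(1/9) = 0.352214; -(5/9)*log2(5/9) = 0.471109. H = 0.528321 + 0.352214 + 0.471109 = 1.3516

1.3516 bits


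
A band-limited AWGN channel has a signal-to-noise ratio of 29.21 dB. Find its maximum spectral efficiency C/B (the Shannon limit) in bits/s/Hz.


SNR_linear = 10^(29.21/10) = 833.6812; C/B = log2(1 + SNR_linear) = log2(1 + 833.6812) = 9.7051

9.7051 bits/s/Hz


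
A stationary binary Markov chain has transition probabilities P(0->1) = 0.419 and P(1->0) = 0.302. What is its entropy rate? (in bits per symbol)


Stationary distribution: pi_0 = p10/(p01+p10) = 0.4189, pi_1 = 0.5811. Entropy rate H' = pi_0*H(p01) + pi_1*H(p10) = 0.4189*0.981 + 0.5811*0.8837 = 0.9245

0.9245 bits/symbol


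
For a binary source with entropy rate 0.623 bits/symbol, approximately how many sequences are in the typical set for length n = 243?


log2|A_typical| = nH = 243 * 0.623 = 151.389, so |A_typical| ~ 2^151.389 = 3.738e+45

3.738e+45


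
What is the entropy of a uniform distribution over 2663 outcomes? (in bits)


H = log2(n) = log2(2663) = 11.3788

11.3788 bits


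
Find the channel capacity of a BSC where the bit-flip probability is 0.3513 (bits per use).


H(p) = -p*log2(p) - (1-p)*log2(1-p) = -0.3513*log2(0.3513) - 0.6487*log2(0.6487) = 0.530191 + 0.405033 = 0.9352. C = 1 - H(p) = 1 - 0.9352 = 0.0648

0.0648 bits


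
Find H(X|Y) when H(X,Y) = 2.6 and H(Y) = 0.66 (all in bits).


H(X|Y) = H(X,Y) - H(Y) = 2.6 - 0.66 = 1.94

1.94 bits


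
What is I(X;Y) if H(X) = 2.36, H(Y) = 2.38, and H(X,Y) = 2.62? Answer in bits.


I(X;Y) = H(X) + H(Y) - H(X,Y) = 2.36 + 2.38 - 2.62 = 2.12

2.12 bits


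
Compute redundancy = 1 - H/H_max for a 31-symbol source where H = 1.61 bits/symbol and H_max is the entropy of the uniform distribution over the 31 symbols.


H_max = log2(K) = log2(31) = 4.9542 bits/symbol. Redundancy = 1 - H/H_max = 1 - 1.61/4.9542 = 1 - 0.325 = 0.675

0.675


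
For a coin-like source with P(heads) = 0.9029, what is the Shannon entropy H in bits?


H = -p*log2(p) - (1-p)*log2(1-p). -0.9029*log2(0.9029) = 0.133053; -0.0971*log2(0.0971) = 0.326682. H = 0.133053 + 0.326682 = 0.4597

0.4597 bits


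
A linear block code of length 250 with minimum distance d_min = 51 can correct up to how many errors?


Correction capability = floor((d-1)/2) = floor((51-1)/2) = 25

25 errors


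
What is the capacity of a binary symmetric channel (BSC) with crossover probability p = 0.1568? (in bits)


H(p) = -p*log2(p) - (1-p)*log2(1-p) = -0.1568*log2(0.1568) - 0.8432*log2(0.8432) = 0.419127 + 0.207472 = 0.6266. C = 1 - H(p) = 1 - 0.6266 = 0.3734

0.3734 bits


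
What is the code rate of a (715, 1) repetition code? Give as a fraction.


Rate = k/n = 1/715

1/715


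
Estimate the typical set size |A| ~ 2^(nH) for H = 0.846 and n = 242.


log2|A_typical| = nH = 242 * 0.846 = 204.732, so |A_typical| ~ 2^204.732 = 4.270e+61

4.270e+61


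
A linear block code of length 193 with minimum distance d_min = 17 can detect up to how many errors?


Detection capability = d_min - 1 = 17 - 1 = 16

16 errors


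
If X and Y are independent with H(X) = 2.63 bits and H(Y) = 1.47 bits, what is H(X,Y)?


For independent variables, H(X,Y) = H(X) + H(Y) = 2.63 + 1.47 = 4.1

4.1 bits


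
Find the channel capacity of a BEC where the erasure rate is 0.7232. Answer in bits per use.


C = 1 - epsilon = 1 - 0.7232 = 0.2768

0.2768 bits


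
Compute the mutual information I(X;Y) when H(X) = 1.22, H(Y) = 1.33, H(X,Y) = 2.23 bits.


I(X;Y) = H(X) + H(Y) - H(X,Y) = 1.22 + 1.33 - 2.23 = 0.32

0.32 bits


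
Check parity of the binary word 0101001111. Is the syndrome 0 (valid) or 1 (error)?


Syndrome = XOR of all bits = 0 XOR 1 XOR 0 XOR 1 XOR 0 XOR 0 XOR 1 XOR 1 XOR 1 XOR 1 = 0

0


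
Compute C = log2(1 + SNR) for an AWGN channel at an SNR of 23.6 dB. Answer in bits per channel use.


SNR_linear = 10^(23.6/10) = 229.0868; C = log2(1 + SNR_linear) = log2(1 + 229.0868) = 7.846

7.846 bits/channel use


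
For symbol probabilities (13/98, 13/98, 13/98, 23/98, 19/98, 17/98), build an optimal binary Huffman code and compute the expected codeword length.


Huffman construction (repeatedly merge the two least-probable nodes; each merge adds 1 bit to every symbol beneath it): 13/98 + 13/98 = 13/49; 13/98 + 17/98 = 15/49; 19/98 + 23/98 = 3/7; 13/49 + 15/49 = 4/7; 3/7 + 4/7 = 1. Resulting codeword lengths (in the order the probabilities were given): (3, 3, 3, 2, 2, 3). L_avg = sum(p_i * l_i) = 13/98*3 + 13/98*3 + 13/98*3 + 23/98*2 + 19/98*2 + 17/98*3 = 18/7 = 2.5714

2.5714 bits


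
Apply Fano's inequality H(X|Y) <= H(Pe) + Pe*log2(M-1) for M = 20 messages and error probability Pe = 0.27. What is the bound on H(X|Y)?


H(Pe) = -Pe*log2(Pe) - (1-Pe)*log2(1-Pe) = -0.27*log2(0.27) - 0.73*log2(0.73) = 0.510022 + 0.331443 = 0.8415. Pe*log2(M-1) = 0.27*log2(19) = 1.146940. Bound = H(Pe) + Pe*log2(M-1) = 0.510022 + 0.331443 + 1.146940 = 1.9884

1.9884 bits


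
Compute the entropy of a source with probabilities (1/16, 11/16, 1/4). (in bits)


H = -sum(p_i * log2(p_i)). Terms: -(1/16)*log2(1/16) = 0.250000; -(11/16)*log2(11/16) = 0.371641; -(1/4)*log2(1/4) = 0.500000. H = 0.250000 + 0.371641 + 0.500000 = 1.1216

1.1216 bits


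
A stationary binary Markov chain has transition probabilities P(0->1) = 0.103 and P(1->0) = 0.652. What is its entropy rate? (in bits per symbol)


Stationary distribution: pi_0 = p10/(p01+p10) = 0.8636, pi_1 = 0.1364. Entropy rate H' = pi_0*H(p01) + pi_1*H(p10) = 0.8636*0.4784 + 0.1364*0.9323 = 0.5403

0.5403 bits/symbol


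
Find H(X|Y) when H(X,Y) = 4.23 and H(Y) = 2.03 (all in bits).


H(X|Y) = H(X,Y) - H(Y) = 4.23 - 2.03 = 2.2

2.2 bits


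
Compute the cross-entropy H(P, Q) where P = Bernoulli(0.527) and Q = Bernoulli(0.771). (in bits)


H(P,Q) = -p*log2(q) - (1-p)*log2(1-q). -0.527*log2(0.771) = 0.197729; -0.473*log2(0.229) = 1.005873. H(P,Q) = 0.197729 + 1.005873 = 1.2036

1.2036 bits


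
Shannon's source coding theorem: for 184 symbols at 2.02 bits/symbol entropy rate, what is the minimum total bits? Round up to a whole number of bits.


Minimum bits >= n * H = 184 * 2.02 = 371.68, rounded up to a whole number of bits = 372

372 bits


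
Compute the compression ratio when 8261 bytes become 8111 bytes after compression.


Ratio = original / compressed = 8261 / 8111 = 1.0185

1.0185


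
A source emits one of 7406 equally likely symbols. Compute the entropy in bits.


H = log2(n) = log2(7406) = 12.8545

12.8545 bits


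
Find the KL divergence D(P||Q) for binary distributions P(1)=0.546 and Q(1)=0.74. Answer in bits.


KL = p*log2(p/q) + (1-p)*log2((1-p)/(1-q)) = 0.546*log2(0.546/0.74) + 0.454*log2(0.454/0.26) = 0.1256

0.1256 bits


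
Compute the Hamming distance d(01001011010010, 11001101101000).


Count differing positions: ^ . . . . ^ ^ . ^ ^ ^ . ^ . = 7 differences

7


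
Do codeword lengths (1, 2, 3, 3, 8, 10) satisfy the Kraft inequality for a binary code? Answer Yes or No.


Kraft sum = sum(2^(-l_i)) = 1.0049, need <= 1. Result: violated (a binary prefix-free code with these lengths cannot exist)

No


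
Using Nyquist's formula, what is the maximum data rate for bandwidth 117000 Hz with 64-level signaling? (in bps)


Rate = 2 * B * log2(M) = 2 * 117000 * 6.0 = 1404000.0

1404000.0 bps


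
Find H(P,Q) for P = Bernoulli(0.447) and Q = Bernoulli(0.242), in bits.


H(P,Q) = -p*log2(q) - (1-p)*log2(1-q). -0.447*log2(0.242) = 0.914974; -0.553*log2(0.758) = 0.221051. H(P,Q) = 0.914974 + 0.221051 = 1.136

1.136 bits


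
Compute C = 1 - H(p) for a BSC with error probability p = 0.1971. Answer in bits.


H(p) = -p*log2(p) - (1-p)*log2(1-p) = -0.1971*log2(0.1971) - 0.8029*log2(0.8029) = 0.461805 + 0.254285 = 0.7161. C = 1 - H(p) = 1 - 0.7161 = 0.2839

0.2839 bits


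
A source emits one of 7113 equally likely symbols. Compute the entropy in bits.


H = log2(n) = log2(7113) = 12.7962

12.7962 bits


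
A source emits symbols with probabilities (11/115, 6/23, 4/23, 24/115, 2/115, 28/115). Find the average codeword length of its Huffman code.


Huffman construction (repeatedly merge the two least-probable nodes; each merge adds 1 bit to every symbol beneath it): 2/115 + 11/115 = 13/115; 13/115 + 4/23 = 33/115; 24/115 + 28/115 = 52/115; 6/23 + 33/115 = 63/115; 52/115 + 63/115 = 1. Resulting codeword lengths (in the order the probabilities were given): (4, 2, 3, 2, 4, 2). L_avg = sum(p_i * l_i) = 11/115*4 + 6/23*2 + 4/23*3 + 24/115*2 + 2/115*4 + 28/115*2 = 12/5 = 2.4

2.4 bits


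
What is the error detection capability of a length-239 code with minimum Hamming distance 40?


Detection capability = d_min - 1 = 40 - 1 = 39

39 errors


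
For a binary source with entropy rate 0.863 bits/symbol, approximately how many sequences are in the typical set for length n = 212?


log2|A_typical| = nH = 212 * 0.863 = 182.956, so |A_typical| ~ 2^182.956 = 1.189e+55

1.189e+55


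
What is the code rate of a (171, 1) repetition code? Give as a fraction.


Rate = k/n = 1/171

1/171


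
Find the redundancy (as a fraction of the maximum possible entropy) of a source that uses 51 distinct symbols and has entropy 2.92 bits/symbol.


H_max = log2(K) = log2(51) = 5.6724 bits/symbol. Redundancy = 1 - H/H_max = 1 - 2.92/5.6724 = 1 - 0.5148 = 0.4852

0.4852


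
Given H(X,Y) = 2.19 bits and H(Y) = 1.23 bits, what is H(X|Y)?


H(X|Y) = H(X,Y) - H(Y) = 2.19 - 1.23 = 0.96

0.96 bits


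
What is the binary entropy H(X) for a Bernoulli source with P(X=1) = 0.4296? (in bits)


H = -p*log2(p) - (1-p)*log2(1-p). -0.4296*log2(0.4296) = 0.523654; -0.5704*log2(0.5704) = 0.461998. H = 0.523654 + 0.461998 = 0.9857

0.9857 bits


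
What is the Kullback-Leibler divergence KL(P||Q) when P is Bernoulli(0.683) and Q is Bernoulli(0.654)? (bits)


KL = p*log2(p/q) + (1-p)*log2((1-p)/(1-q)) = 0.683*log2(0.683/0.654) + 0.317*log2(0.317/0.346) = 0.0027

0.0027 bits


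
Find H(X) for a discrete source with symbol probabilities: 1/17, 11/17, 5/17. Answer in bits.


H = -sum(p_i * log2(p_i)). Terms: -(1/17)*log2(1/17) = 0.240439; -(11/17)*log2(11/17) = 0.406373; -(5/17)*log2(5/17) = 0.519275. H = 0.240439 + 0.406373 + 0.519275 = 1.1661

1.1661 bits


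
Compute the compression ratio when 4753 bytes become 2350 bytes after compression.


Ratio = original / compressed = 4753 / 2350 = 2.0226

2.0226


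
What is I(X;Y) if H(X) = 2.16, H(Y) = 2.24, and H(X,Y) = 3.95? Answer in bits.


I(X;Y) = H(X) + H(Y) - H(X,Y) = 2.16 + 2.24 - 3.95 = 0.45

0.45 bits


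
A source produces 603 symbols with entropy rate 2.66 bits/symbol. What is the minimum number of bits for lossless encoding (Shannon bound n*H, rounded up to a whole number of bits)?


Minimum bits >= n * H = 603 * 2.66 = 1603.98, rounded up to a whole number of bits = 1604

1604 bits


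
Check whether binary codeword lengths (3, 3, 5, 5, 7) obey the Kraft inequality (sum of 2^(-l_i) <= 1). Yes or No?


Kraft sum = sum(2^(-l_i)) = 0.3203, need <= 1. Result: satisfied (a binary prefix-free code with these lengths exists)

Yes


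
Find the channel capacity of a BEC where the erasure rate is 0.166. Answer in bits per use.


C = 1 - epsilon = 1 - 0.166 = 0.834

0.834 bits


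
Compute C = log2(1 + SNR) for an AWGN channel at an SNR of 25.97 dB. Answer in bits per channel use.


SNR_linear = 10^(25.97/10) = 395.3666; C = log2(1 + SNR_linear) = log2(1 + 395.3666) = 8.6307

8.6307 bits/channel use


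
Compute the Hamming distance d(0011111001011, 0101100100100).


Count differing positions: . ^ ^ . . ^ ^ ^ . ^ ^ ^ ^ = 9 differences

9


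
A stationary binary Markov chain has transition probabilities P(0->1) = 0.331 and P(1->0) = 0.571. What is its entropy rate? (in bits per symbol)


Stationary distribution: pi_0 = p10/(p01+p10) = 0.633, pi_1 = 0.367. Entropy rate H' = pi_0*H(p01) + pi_1*H(p10) = 0.633*0.9159 + 0.367*0.9854 = 0.9414

0.9414 bits/symbol


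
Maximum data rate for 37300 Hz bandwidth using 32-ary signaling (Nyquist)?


Rate = 2 * B * log2(M) = 2 * 37300 * 5.0 = 373000.0

373000.0 bps


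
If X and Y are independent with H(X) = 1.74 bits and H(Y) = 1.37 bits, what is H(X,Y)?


For independent variables, H(X,Y) = H(X) + H(Y) = 1.74 + 1.37 = 3.11

3.11 bits


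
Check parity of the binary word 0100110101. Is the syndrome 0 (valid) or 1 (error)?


Syndrome = XOR of all bits = 0 XOR 1 XOR 0 XOR 0 XOR 1 XOR 1 XOR 0 XOR 1 XOR 0 XOR 1 = 1

1


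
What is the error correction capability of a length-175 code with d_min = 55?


Correction capability = floor((d-1)/2) = floor((55-1)/2) = 27

27 errors


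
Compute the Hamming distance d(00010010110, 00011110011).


Count differing positions: . . . . ^ ^ . . ^ . ^ = 4 differences

4


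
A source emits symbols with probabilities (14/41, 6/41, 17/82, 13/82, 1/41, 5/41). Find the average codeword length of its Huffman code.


Huffman construction (repeatedly merge the two least-probable nodes; each merge adds 1 bit to every symbol beneath it): 1/41 + 5/41 = 6/41; 6/41 + 6/41 = 12/41; 13/82 + 17/82 = 15/41; 12/41 + 14/41 = 26/41; 15/41 + 26/41 = 1. Resulting codeword lengths (in the order the probabilities were given): (2, 3, 2, 2, 4, 4). L_avg = sum(p_i * l_i) = 14/41*2 + 6/41*3 + 17/82*2 + 13/82*2 + 1/41*4 + 5/41*4 = 100/41 = 2.439

2.439 bits


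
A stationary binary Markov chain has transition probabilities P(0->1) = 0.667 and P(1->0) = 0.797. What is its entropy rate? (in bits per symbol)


Stationary distribution: pi_0 = p10/(p01+p10) = 0.5444, pi_1 = 0.4556. Entropy rate H' = pi_0*H(p01) + pi_1*H(p10) = 0.5444*0.918 + 0.4556*0.7279 = 0.8314

0.8314 bits/symbol


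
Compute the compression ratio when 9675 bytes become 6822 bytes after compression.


Ratio = original / compressed = 9675 / 6822 = 1.4182

1.4182


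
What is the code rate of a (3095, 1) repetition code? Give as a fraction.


Rate = k/n = 1/3095

1/3095


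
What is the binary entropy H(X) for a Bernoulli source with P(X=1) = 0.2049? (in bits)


H = -p*log2(p) - (1-p)*log2(1-p). -0.2049*log2(0.2049) = 0.468608; -0.7951*log2(0.7951) = 0.263013. H = 0.468608 + 0.263013 = 0.7316

0.7316 bits


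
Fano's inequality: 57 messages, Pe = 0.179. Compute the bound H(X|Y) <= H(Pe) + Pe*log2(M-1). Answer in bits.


H(Pe) = -Pe*log2(Pe) - (1-Pe)*log2(1-Pe) = -0.179*log2(0.179) - 0.821*log2(0.821) = 0.444272 + 0.233612 = 0.6779. Pe*log2(M-1) = 0.179*log2(56) = 1.039517. Bound = H(Pe) + Pe*log2(M-1) = 0.444272 + 0.233612 + 1.039517 = 1.7174

1.7174 bits


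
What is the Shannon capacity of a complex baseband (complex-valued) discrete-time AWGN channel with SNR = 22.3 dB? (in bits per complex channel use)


SNR_linear = 10^(22.3/10) = 169.8244; C = log2(1 + SNR_linear) = log2(1 + 169.8244) = 7.4164

7.4164 bits/channel use


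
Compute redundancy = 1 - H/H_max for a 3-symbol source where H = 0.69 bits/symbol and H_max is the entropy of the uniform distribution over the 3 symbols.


H_max = log2(K) = log2(3) = 1.585 bits/symbol. Redundancy = 1 - H/H_max = 1 - 0.69/1.585 = 1 - 0.4353 = 0.5647

0.5647


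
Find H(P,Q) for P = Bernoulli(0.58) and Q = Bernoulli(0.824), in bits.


H(P,Q) = -p*log2(q) - (1-p)*log2(1-q). -0.58*log2(0.824) = 0.161985; -0.42*log2(0.176) = 1.052668. H(P,Q) = 0.161985 + 1.052668 = 1.2147

1.2147 bits


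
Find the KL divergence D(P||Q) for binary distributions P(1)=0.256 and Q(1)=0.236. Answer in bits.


KL = p*log2(p/q) + (1-p)*log2((1-p)/(1-q)) = 0.256*log2(0.256/0.236) + 0.744*log2(0.744/0.764) = 0.0016

0.0016 bits


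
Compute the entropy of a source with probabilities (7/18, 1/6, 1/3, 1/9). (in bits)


H = -sum(p_i * log2(p_i)). Terms: -(7/18)*log2(7/18) = 0.529888; -(1/6)*log2(1/6) = 0.430827; -(1/3)*log2(1/3) = 0.528321; -(1/9)*log2(1/9) = 0.352214. H = 0.529888 + 0.430827 + 0.528321 + 0.352214 = 1.8413

1.8413 bits


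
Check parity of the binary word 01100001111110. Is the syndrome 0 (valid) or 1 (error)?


Syndrome = XOR of all bits = 0 XOR 1 XOR 1 XOR 0 XOR 0 XOR 0 XOR 0 XOR 1 XOR 1 XOR 1 XOR 1 XOR 1 XOR 1 XOR 0 = 0

0


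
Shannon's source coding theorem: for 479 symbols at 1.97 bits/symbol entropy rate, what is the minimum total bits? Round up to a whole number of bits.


Minimum bits >= n * H = 479 * 1.97 = 943.63, rounded up to a whole number of bits = 944

944 bits


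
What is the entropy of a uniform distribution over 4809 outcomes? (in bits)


H = log2(n) = log2(4809) = 12.2315

12.2315 bits


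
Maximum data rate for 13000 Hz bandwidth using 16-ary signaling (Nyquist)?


Rate = 2 * B * log2(M) = 2 * 13000 * 4.0 = 104000.0

104000.0 bps


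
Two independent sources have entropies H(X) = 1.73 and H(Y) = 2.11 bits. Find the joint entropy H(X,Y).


For independent variables, H(X,Y) = H(X) + H(Y) = 1.73 + 2.11 = 3.84

3.84 bits


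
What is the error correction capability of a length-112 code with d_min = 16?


Correction capability = floor((d-1)/2) = floor((16-1)/2) = 7

7 errors


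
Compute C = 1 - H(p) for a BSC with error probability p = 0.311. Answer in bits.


H(p) = -p*log2(p) - (1-p)*log2(1-p) = -0.311*log2(0.311) - 0.689*log2(0.689) = 0.524039 + 0.370285 = 0.8943. C = 1 - H(p) = 1 - 0.8943 = 0.1057

0.1057 bits


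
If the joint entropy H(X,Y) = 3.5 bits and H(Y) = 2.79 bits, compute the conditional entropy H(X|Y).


H(X|Y) = H(X,Y) - H(Y) = 3.5 - 2.79 = 0.71

0.71 bits


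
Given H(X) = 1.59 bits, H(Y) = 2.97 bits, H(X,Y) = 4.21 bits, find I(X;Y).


I(X;Y) = H(X) + H(Y) - H(X,Y) = 1.59 + 2.97 - 4.21 = 0.35

0.35 bits


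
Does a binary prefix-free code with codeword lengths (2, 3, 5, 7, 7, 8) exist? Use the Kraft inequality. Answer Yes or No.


Kraft sum = sum(2^(-l_i)) = 0.4258, need <= 1. Result: satisfied (a binary prefix-free code with these lengths exists)

Yes


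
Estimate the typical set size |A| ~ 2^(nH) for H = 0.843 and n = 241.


log2|A_typical| = nH = 241 * 0.843 = 203.163, so |A_typical| ~ 2^203.163 = 1.439e+61

1.439e+61


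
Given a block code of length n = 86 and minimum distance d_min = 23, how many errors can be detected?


Detection capability = d_min - 1 = 23 - 1 = 22

22 errors


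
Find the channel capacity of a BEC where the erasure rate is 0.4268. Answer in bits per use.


C = 1 - epsilon = 1 - 0.4268 = 0.5732

0.5732 bits


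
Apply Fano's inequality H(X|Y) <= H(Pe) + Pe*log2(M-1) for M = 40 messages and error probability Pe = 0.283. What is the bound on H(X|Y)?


H(Pe) = -Pe*log2(Pe) - (1-Pe)*log2(1-Pe) = -0.283*log2(0.283) - 0.717*log2(0.717) = 0.515379 + 0.344128 = 0.8595. Pe*log2(M-1) = 0.283*log2(39) = 1.495769. Bound = H(Pe) + Pe*log2(M-1) = 0.515379 + 0.344128 + 1.495769 = 2.3553

2.3553 bits


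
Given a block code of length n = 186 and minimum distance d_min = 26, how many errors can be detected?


Detection capability = d_min - 1 = 26 - 1 = 25

25 errors


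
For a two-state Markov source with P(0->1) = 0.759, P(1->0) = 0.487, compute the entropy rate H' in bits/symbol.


Stationary distribution: pi_0 = p10/(p01+p10) = 0.3909, pi_1 = 0.6091. Entropy rate H' = pi_0*H(p01) + pi_1*H(p10) = 0.3909*0.7967 + 0.6091*0.9995 = 0.9202

0.9202 bits/symbol


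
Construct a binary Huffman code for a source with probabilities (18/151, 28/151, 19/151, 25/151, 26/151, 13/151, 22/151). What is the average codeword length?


Huffman construction (repeatedly merge the two least-probable nodes; each merge adds 1 bit to every symbol beneath it): 13/151 + 18/151 = 31/151; 19/151 + 22/151 = 41/151; 25/151 + 26/151 = 51/151; 28/151 + 31/151 = 59/151; 41/151 + 51/151 = 92/151; 59/151 + 92/151 = 1. Resulting codeword lengths (in the order the probabilities were given): (3, 2, 3, 3, 3, 3, 3). L_avg = sum(p_i * l_i) = 18/151*3 + 28/151*2 + 19/151*3 + 25/151*3 + 26/151*3 + 13/151*3 + 22/151*3 = 425/151 = 2.8146

2.8146 bits


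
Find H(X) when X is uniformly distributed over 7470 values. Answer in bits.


H = log2(n) = log2(7470) = 12.8669

12.8669 bits


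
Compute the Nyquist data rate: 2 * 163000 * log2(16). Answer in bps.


Rate = 2 * B * log2(M) = 2 * 163000 * 4.0 = 1304000.0

1304000.0 bps


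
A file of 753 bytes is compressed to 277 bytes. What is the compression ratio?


Ratio = original / compressed = 753 / 277 = 2.7184

2.7184


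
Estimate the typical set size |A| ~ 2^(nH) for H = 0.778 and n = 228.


log2|A_typical| = nH = 228 * 0.778 = 177.384, so |A_typical| ~ 2^177.384 = 2.500e+53

2.500e+53


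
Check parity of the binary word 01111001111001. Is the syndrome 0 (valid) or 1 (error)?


Syndrome = XOR of all bits = 0 XOR 1 XOR 1 XOR 1 XOR 1 XOR 0 XOR 0 XOR 1 XOR 1 XOR 1 XOR 1 XOR 0 XOR 0 XOR 1 = 1

1


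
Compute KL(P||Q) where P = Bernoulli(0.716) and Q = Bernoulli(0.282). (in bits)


KL = p*log2(p/q) + (1-p)*log2((1-p)/(1-q)) = 0.716*log2(0.716/0.282) + 0.284*log2(0.284/0.718) = 0.5825

0.5825 bits


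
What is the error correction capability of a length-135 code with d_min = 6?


Correction capability = floor((d-1)/2) = floor((6-1)/2) = 2

2 errors


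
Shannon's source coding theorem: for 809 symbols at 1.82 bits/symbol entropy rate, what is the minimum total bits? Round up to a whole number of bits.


Minimum bits >= n * H = 809 * 1.82 = 1472.38, rounded up to a whole number of bits = 1473

1473 bits


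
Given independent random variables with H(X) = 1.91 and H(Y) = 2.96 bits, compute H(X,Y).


For independent variables, H(X,Y) = H(X) + H(Y) = 1.91 + 2.96 = 4.87

4.87 bits


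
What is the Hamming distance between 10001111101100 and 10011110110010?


Count differing positions: . . . ^ . . . ^ . ^ ^ ^ ^ . = 6 differences

6


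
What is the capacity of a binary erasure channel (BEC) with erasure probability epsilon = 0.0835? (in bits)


C = 1 - epsilon = 1 - 0.0835 = 0.9165

0.9165 bits


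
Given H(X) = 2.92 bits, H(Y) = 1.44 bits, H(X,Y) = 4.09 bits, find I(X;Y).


I(X;Y) = H(X) + H(Y) - H(X,Y) = 2.92 + 1.44 - 4.09 = 0.27

0.27 bits


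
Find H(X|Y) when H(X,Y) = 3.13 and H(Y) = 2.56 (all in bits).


H(X|Y) = H(X,Y) - H(Y) = 3.13 - 2.56 = 0.57

0.57 bits


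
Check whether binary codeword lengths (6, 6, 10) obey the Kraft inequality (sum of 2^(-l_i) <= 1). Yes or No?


Kraft sum = sum(2^(-l_i)) = 0.0322, need <= 1. Result: satisfied (a binary prefix-free code with these lengths exists)

Yes


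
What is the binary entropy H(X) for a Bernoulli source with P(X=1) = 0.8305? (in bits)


H = -p*log2(p) - (1-p)*log2(1-p). -0.8305*log2(0.8305) = 0.222531; -0.1695*log2(0.1695) = 0.434029. H = 0.222531 + 0.434029 = 0.6566

0.6566 bits


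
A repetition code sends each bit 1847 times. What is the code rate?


Rate = k/n = 1/1847

1/1847


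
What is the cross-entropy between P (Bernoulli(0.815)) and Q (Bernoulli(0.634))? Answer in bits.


H(P,Q) = -p*log2(q) - (1-p)*log2(1-q). -0.815*log2(0.634) = 0.535818; -0.185*log2(0.366) = 0.268266. H(P,Q) = 0.535818 + 0.268266 = 0.8041

0.8041 bits


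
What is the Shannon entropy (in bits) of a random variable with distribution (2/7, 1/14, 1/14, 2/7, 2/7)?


H = -sum(p_i * log2(p_i)). Terms: -(2/7)*log2(2/7) = 0.516387; -(1/14)*log2(1/14) = 0.271954; -(1/14)*log2(1/14) = 0.271954; -(2/7)*log2(2/7) = 0.516387; -(2/7)*log2(2/7) = 0.516387. H = 0.516387 + 0.271954 + 0.271954 + 0.516387 + 0.516387 = 2.0931

2.0931 bits


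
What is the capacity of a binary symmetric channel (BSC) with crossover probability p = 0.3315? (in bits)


H(p) = -p*log2(p) - (1-p)*log2(1-p) = -0.3315*log2(0.3315) - 0.6685*log2(0.6685) = 0.528053 + 0.388399 = 0.9165. C = 1 - H(p) = 1 - 0.9165 = 0.0835

0.0835 bits


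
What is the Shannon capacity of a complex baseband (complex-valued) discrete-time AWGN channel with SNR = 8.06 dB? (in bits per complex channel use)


SNR_linear = 10^(8.06/10) = 6.3973; C = log2(1 + SNR_linear) = log2(1 + 6.3973) = 2.887

2.887 bits/channel use


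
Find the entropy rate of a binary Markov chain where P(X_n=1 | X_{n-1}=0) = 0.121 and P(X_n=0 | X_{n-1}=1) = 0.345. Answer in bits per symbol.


Stationary distribution: pi_0 = p10/(p01+p10) = 0.7403, pi_1 = 0.2597. Entropy rate H' = pi_0*H(p01) + pi_1*H(p10) = 0.7403*0.5322 + 0.2597*0.9295 = 0.6354

0.6354 bits/symbol


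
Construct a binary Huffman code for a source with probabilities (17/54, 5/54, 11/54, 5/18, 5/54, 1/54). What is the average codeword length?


Huffman construction (repeatedly merge the two least-probable nodes; each merge adds 1 bit to every symbol beneath it): 1/54 + 5/54 = 1/9; 5/54 + 1/9 = 11/54; 11/54 + 11/54 = 11/27; 5/18 + 17/54 = 16/27; 11/27 + 16/27 = 1. Resulting codeword lengths (in the order the probabilities were given): (2, 4, 2, 2, 3, 4). L_avg = sum(p_i * l_i) = 17/54*2 + 5/54*4 + 11/54*2 + 5/18*2 + 5/54*3 + 1/54*4 = 125/54 = 2.3148

2.3148 bits


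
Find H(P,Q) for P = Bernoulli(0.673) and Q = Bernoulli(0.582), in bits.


H(P,Q) = -p*log2(q) - (1-p)*log2(1-q). -0.673*log2(0.582) = 0.525552; -0.327*log2(0.418) = 0.411505. H(P,Q) = 0.525552 + 0.411505 = 0.9371

0.9371 bits


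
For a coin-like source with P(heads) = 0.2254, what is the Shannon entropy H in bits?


H = -p*log2(p) - (1-p)*log2(1-p). -0.2254*log2(0.2254) = 0.484484; -0.7746*log2(0.7746) = 0.285422. H = 0.484484 + 0.285422 = 0.7699

0.7699 bits


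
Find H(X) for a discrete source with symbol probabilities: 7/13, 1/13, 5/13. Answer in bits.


H = -sum(p_i * log2(p_i)). Terms: -(7/13)*log2(7/13) = 0.480892; -(1/13)*log2(1/13) = 0.284649; -(5/13)*log2(5/13) = 0.530197. H = 0.480892 + 0.284649 + 0.530197 = 1.2957

1.2957 bits


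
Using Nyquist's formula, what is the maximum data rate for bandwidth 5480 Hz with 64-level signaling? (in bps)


Rate = 2 * B * log2(M) = 2 * 5480 * 6.0 = 65760.0

65760.0 bps


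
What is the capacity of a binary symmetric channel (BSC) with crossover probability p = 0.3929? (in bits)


H(p) = -p*log2(p) - (1-p)*log2(1-p) = -0.3929*log2(0.3929) - 0.6071*log2(0.6071) = 0.529537 + 0.437108 = 0.9666. C = 1 - H(p) = 1 - 0.9666 = 0.0334

0.0334 bits


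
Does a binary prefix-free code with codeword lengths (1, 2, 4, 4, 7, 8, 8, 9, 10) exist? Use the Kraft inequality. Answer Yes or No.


Kraft sum = sum(2^(-l_i)) = 0.8936, need <= 1. Result: satisfied (a binary prefix-free code with these lengths exists)

Yes


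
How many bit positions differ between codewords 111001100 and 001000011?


Count differing positions: ^ ^ . . . ^ ^ ^ ^ = 6 differences

6


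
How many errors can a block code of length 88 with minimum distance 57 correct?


Correction capability = floor((d-1)/2) = floor((57-1)/2) = 28

28 errors


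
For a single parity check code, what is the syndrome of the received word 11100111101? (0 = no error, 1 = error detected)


Syndrome = XOR of all bits = 1 XOR 1 XOR 1 XOR 0 XOR 0 XOR 1 XOR 1 XOR 1 XOR 1 XOR 0 XOR 1 = 0

0


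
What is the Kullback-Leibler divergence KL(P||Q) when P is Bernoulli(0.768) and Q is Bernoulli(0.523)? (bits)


KL = p*log2(p/q) + (1-p)*log2((1-p)/(1-q)) = 0.768*log2(0.768/0.523) + 0.232*log2(0.232/0.477) = 0.1845

0.1845 bits


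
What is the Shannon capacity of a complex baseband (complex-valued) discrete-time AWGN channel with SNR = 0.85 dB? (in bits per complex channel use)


SNR_linear = 10^(0.85/10) = 1.2162; C = log2(1 + SNR_linear) = log2(1 + 1.2162) = 1.1481

1.1481 bits/channel use


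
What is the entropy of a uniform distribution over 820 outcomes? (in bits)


H = log2(n) = log2(820) = 9.6795

9.6795 bits


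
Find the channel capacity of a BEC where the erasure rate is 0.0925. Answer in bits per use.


C = 1 - epsilon = 1 - 0.0925 = 0.9075

0.9075 bits


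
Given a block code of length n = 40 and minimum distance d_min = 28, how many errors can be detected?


Detection capability = d_min - 1 = 28 - 1 = 27

27 errors


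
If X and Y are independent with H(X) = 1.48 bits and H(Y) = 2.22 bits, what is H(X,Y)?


For independent variables, H(X,Y) = H(X) + H(Y) = 1.48 + 2.22 = 3.7

3.7 bits


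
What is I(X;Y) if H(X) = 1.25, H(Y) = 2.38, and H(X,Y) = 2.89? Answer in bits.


I(X;Y) = H(X) + H(Y) - H(X,Y) = 1.25 + 2.38 - 2.89 = 0.74

0.74 bits


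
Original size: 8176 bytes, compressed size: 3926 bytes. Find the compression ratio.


Ratio = original / compressed = 8176 / 3926 = 2.0825

2.0825


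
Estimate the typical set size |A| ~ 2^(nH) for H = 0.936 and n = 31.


log2|A_typical| = nH = 31 * 0.936 = 29.016, so |A_typical| ~ 2^29.016 = 5.429e+08

5.429e+08


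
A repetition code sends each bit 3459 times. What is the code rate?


Rate = k/n = 1/3459

1/3459


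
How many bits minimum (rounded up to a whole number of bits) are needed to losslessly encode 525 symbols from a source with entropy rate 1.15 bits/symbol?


Minimum bits >= n * H = 525 * 1.15 = 603.75, rounded up to a whole number of bits = 604

604 bits


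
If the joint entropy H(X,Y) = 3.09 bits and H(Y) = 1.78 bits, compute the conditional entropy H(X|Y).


H(X|Y) = H(X,Y) - H(Y) = 3.09 - 1.78 = 1.31

1.31 bits


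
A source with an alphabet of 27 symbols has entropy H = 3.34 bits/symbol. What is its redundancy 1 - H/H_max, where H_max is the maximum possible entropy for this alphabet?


H_max = log2(K) = log2(27) = 4.7549 bits/symbol. Redundancy = 1 - H/H_max = 1 - 3.34/4.7549 = 1 - 0.7024 = 0.2976

0.2976


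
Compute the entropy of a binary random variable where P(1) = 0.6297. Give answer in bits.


H = -p*log2(p) - (1-p)*log2(1-p). -0.6297*log2(0.6297) = 0.420176; -0.3703*log2(0.3703) = 0.530726. H = 0.420176 + 0.530726 = 0.9509

0.9509 bits


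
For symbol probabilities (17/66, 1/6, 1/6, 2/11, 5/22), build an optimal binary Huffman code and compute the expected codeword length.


Huffman construction (repeatedly merge the two least-probable nodes; each merge adds 1 bit to every symbol beneath it): 1/6 + 1/6 = 1/3; 2/11 + 5/22 = 9/22; 17/66 + 1/3 = 13/22; 9/22 + 13/22 = 1. Resulting codeword lengths (in the order the probabilities were given): (2, 3, 3, 2, 2). L_avg = sum(p_i * l_i) = 17/66*2 + 1/6*3 + 1/6*3 + 2/11*2 + 5/22*2 = 7/3 = 2.3333

2.3333 bits


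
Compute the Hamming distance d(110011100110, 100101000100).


Count differing positions: . ^ . ^ ^ . ^ . . . ^ . = 5 differences

5


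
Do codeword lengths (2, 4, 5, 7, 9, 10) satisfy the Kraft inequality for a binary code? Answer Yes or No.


Kraft sum = sum(2^(-l_i)) = 0.3545, need <= 1. Result: satisfied (a binary prefix-free code with these lengths exists)

Yes


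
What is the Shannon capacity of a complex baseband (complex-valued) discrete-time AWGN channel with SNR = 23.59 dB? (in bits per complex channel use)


SNR_linear = 10^(23.59/10) = 228.5599; C = log2(1 + SNR_linear) = log2(1 + 228.5599) = 7.8427

7.8427 bits/channel use


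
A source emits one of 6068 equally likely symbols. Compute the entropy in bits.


H = log2(n) = log2(6068) = 12.567

12.567 bits


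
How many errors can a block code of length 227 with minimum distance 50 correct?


Correction capability = floor((d-1)/2) = floor((50-1)/2) = 24

24 errors


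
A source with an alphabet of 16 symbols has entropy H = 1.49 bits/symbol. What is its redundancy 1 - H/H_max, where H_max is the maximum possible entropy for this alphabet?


H_max = log2(K) = log2(16) = 4.0 bits/symbol. Redundancy = 1 - H/H_max = 1 - 1.49/4.0 = 1 - 0.3725 = 0.6275

0.6275


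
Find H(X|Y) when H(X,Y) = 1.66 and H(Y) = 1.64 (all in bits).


H(X|Y) = H(X,Y) - H(Y) = 1.66 - 1.64 = 0.02

0.02 bits


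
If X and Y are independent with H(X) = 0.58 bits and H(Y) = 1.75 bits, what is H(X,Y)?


For independent variables, H(X,Y) = H(X) + H(Y) = 0.58 + 1.75 = 2.33

2.33 bits


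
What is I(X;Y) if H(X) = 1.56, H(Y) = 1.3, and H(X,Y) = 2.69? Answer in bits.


I(X;Y) = H(X) + H(Y) - H(X,Y) = 1.56 + 1.3 - 2.69 = 0.17

0.17 bits


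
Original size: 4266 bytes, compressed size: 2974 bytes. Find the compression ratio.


Ratio = original / compressed = 4266 / 2974 = 1.4344

1.4344


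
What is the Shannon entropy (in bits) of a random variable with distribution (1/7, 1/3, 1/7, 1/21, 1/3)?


H = -sum(p_i * log2(p_i)). Terms: -(1/7)*log2(1/7) = 0.401051; -(1/3)*log2(1/3) = 0.528321; -(1/7)*log2(1/7) = 0.401051; -(1/21)*log2(1/21) = 0.209158; -(1/3)*log2(1/3) = 0.528321. H = 0.401051 + 0.528321 + 0.401051 + 0.209158 + 0.528321 = 2.0679

2.0679 bits


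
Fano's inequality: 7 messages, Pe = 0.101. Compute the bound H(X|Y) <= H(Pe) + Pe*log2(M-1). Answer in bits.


H(Pe) = -Pe*log2(Pe) - (1-Pe)*log2(1-Pe) = -0.101*log2(0.101) - 0.899*log2(0.899) = 0.334065 + 0.138093 = 0.4722. Pe*log2(M-1) = 0.101*log2(6) = 0.261081. Bound = H(Pe) + Pe*log2(M-1) = 0.334065 + 0.138093 + 0.261081 = 0.7332

0.7332 bits


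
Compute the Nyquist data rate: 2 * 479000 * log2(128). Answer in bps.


Rate = 2 * B * log2(M) = 2 * 479000 * 7.0 = 6706000.0

6706000.0 bps


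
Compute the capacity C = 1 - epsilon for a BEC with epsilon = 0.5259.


C = 1 - epsilon = 1 - 0.5259 = 0.4741

0.4741 bits


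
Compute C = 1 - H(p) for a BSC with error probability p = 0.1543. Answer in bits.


H(p) = -p*log2(p) - (1-p)*log2(1-p) = -0.1543*log2(0.1543) - 0.8457*log2(0.8457) = 0.416022 + 0.204475 = 0.6205. C = 1 - H(p) = 1 - 0.6205 = 0.3795

0.3795 bits


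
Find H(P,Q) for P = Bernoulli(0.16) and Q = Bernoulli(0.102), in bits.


H(P,Q) = -p*log2(q) - (1-p)*log2(1-q). -0.16*log2(0.102) = 0.526937; -0.84*log2(0.898) = 0.130379. H(P,Q) = 0.526937 + 0.130379 = 0.6573

0.6573 bits


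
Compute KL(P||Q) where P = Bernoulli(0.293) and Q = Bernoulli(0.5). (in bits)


KL = p*log2(p/q) + (1-p)*log2((1-p)/(1-q)) = 0.293*log2(0.293/0.5) + 0.707*log2(0.707/0.5) = 0.1274

0.1274 bits


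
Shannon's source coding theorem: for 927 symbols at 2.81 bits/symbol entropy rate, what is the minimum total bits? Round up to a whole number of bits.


Minimum bits >= n * H = 927 * 2.81 = 2604.87, rounded up to a whole number of bits = 2605

2605 bits


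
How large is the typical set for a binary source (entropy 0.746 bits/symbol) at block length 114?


log2|A_typical| = nH = 114 * 0.746 = 85.044, so |A_typical| ~ 2^85.044 = 3.988e+25

3.988e+25


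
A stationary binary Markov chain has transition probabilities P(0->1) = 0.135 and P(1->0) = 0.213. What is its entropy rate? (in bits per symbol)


Stationary distribution: pi_0 = p10/(p01+p10) = 0.6121, pi_1 = 0.3879. Entropy rate H' = pi_0*H(p01) + pi_1*H(p10) = 0.6121*0.571 + 0.3879*0.7472 = 0.6393

0.6393 bits/symbol


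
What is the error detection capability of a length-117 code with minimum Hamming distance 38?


Detection capability = d_min - 1 = 38 - 1 = 37

37 errors


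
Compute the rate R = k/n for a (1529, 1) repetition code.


Rate = k/n = 1/1529

1/1529


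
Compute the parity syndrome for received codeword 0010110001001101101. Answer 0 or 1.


Syndrome = XOR of all bits = 0 XOR 0 XOR 1 XOR 0 XOR 1 XOR 1 XOR 0 XOR 0 XOR 0 XOR 1 XOR 0 XOR 0 XOR 1 XOR 1 XOR 0 XOR 1 XOR 1 XOR 0 XOR 1 = 1

1


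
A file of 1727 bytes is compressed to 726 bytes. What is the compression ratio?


Ratio = original / compressed = 1727 / 726 = 2.3788

2.3788


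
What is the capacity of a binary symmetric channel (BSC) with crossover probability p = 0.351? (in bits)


H(p) = -p*log2(p) - (1-p)*log2(1-p) = -0.351*log2(0.351) - 0.649*log2(0.649) = 0.530170 + 0.404788 = 0.935. C = 1 - H(p) = 1 - 0.935 = 0.065

0.065 bits


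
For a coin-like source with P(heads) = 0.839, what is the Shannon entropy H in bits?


H = -p*log2(p) - (1-p)*log2(1-p). -0.839*log2(0.839) = 0.212483; -0.161*log2(0.161) = 0.424214. H = 0.212483 + 0.424214 = 0.6367

0.6367 bits


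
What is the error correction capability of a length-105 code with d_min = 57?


Correction capability = floor((d-1)/2) = floor((57-1)/2) = 28

28 errors


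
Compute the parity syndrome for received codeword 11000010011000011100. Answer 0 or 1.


Syndrome = XOR of all bits = 1 XOR 1 XOR 0 XOR 0 XOR 0 XOR 0 XOR 1 XOR 0 XOR 0 XOR 1 XOR 1 XOR 0 XOR 0 XOR 0 XOR 0 XOR 1 XOR 1 XOR 1 XOR 0 XOR 0 = 0

0


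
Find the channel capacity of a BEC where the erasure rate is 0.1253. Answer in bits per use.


C = 1 - epsilon = 1 - 0.1253 = 0.8747

0.8747 bits


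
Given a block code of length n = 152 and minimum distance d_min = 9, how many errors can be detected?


Detection capability = d_min - 1 = 9 - 1 = 8

8 errors


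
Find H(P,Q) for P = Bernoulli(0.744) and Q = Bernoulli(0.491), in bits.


H(P,Q) = -p*log2(q) - (1-p)*log2(1-q). -0.744*log2(0.491) = 0.763497; -0.256*log2(0.509) = 0.249411. H(P,Q) = 0.763497 + 0.249411 = 1.0129

1.0129 bits


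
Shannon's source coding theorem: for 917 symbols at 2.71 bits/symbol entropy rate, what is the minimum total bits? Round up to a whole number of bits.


Minimum bits >= n * H = 917 * 2.71 = 2485.07, rounded up to a whole number of bits = 2486

2486 bits


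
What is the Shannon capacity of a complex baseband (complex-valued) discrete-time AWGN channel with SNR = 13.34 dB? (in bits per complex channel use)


SNR_linear = 10^(13.34/10) = 21.5774; C = log2(1 + SNR_linear) = log2(1 + 21.5774) = 4.4968

4.4968 bits/channel use


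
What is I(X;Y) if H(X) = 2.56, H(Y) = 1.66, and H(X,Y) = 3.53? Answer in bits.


I(X;Y) = H(X) + H(Y) - H(X,Y) = 2.56 + 1.66 - 3.53 = 0.69

0.69 bits


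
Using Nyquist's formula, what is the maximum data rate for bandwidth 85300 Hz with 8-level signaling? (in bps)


Rate = 2 * B * log2(M) = 2 * 85300 * 3.0 = 511800.0

511800.0 bps


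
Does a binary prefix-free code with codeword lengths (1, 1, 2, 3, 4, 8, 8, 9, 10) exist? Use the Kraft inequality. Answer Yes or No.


Kraft sum = sum(2^(-l_i)) = 1.4482, need <= 1. Result: violated (a binary prefix-free code with these lengths cannot exist)

No


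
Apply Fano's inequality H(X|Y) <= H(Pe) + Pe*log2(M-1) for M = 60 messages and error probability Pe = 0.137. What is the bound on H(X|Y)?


H(Pe) = -Pe*log2(Pe) - (1-Pe)*log2(1-Pe) = -0.137*log2(0.137) - 0.863*log2(0.863) = 0.392882 + 0.183446 = 0.5763. Pe*log2(M-1) = 0.137*log2(59) = 0.805922. Bound = H(Pe) + Pe*log2(M-1) = 0.392882 + 0.183446 + 0.805922 = 1.3822

1.3822 bits


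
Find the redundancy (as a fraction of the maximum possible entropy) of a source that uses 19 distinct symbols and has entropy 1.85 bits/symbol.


H_max = log2(K) = log2(19) = 4.2479 bits/symbol. Redundancy = 1 - H/H_max = 1 - 1.85/4.2479 = 1 - 0.4355 = 0.5645

0.5645


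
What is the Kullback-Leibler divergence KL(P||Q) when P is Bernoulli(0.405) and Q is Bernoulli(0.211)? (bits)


KL = p*log2(p/q) + (1-p)*log2((1-p)/(1-q)) = 0.405*log2(0.405/0.211) + 0.595*log2(0.595/0.789) = 0.1387

0.1387 bits
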